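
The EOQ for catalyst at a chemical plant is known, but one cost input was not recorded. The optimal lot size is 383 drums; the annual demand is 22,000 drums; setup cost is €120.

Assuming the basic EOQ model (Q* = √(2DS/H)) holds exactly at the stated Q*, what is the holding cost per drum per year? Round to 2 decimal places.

EOQ relation: Q² = 2DS/H, so rearrange for the unknown.
H = 2DS / Q² = 2 × 22,000 × 120 / 383² = 35.9945

€35.99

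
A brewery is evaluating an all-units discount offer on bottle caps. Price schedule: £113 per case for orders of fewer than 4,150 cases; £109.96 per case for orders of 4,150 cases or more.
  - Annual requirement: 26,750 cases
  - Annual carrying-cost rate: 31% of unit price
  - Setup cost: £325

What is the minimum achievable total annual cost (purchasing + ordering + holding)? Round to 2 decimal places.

£3,014,256.65

H₁ = 31%×£113 = £35.0300;  H₂ = 31%×£109.96 = £34.0876
EOQ₁ = √(2×26,750×325/35.0300) = 704.53  (< 4,150, feasible at tier 1)
EOQ₂ = √(2×26,750×325/34.0876) = 714.20  (< 4,150 → use Q = 4,150 at tier-2 price)
TC(tier 1 (EOQ₁), Q≈704.5) = £3,047,429.63
TC(tier 2, Q≈4,150.0) = £3,014,256.65
Minimum at tier 2: £3,014,256.65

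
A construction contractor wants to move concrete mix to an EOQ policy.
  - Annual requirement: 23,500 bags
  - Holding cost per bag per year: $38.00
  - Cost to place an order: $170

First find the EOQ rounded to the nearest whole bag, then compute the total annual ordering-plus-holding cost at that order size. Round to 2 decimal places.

EOQ = √(2DS/H) = √(2 × 23,500 × 170 / 38)
    = √(210,263.16) ≈ 458.54 → Q = 459 bags
Annual ordering cost = (D/Q)·S = (23,500/459) × 170 = $8,703.70
Annual holding cost  = (Q/2)·H = (459/2) × 38 = $8,721.00
Total = $8,703.70 + $8,721.00 = $17,424.70

$17,424.70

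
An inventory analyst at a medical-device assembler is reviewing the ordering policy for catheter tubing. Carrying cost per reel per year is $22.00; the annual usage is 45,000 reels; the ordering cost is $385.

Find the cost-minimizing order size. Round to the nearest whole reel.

EOQ = √(2DS/H) = √(2 × 45,000 × 385 / 22)
    = √(1,575,000.00) ≈ 1,254.99

1,255 reels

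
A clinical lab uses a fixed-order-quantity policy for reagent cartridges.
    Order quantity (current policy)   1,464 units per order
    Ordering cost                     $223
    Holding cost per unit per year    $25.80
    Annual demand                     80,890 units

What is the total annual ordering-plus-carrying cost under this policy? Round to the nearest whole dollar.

$31,207

Annual ordering cost = (D/Q)·S = (80,890/1,464) × 223 = $12,321.36
Annual holding cost  = (Q/2)·H = (1,464/2) × 25.8 = $18,885.60
Total = $12,321.36 + $18,885.60 = $31,206.96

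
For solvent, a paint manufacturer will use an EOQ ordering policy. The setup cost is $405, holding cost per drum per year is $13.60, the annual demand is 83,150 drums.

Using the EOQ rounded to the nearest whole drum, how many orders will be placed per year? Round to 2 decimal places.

37.37 orders per year

Optimal lot size Q* = (2 × 83,150 × $405 / $13.6)^½ ≈ 2,225.38 → Q = 2,225
Orders per year = D/Q = 83,150 / 2,225 = 37.371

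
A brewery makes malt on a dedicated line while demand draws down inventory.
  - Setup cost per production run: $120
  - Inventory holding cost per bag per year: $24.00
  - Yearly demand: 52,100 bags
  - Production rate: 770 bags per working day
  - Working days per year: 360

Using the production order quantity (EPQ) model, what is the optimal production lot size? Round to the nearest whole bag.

Daily demand d = 52,100/360 = 144.722; p = 770; 1 − d/p = 0.81205
EPQ = √(2DS / (H(1 − d/p)))
    = √(2 × 52,100 × 120 / (24 × 0.81205)) ≈ 800.99

801 bags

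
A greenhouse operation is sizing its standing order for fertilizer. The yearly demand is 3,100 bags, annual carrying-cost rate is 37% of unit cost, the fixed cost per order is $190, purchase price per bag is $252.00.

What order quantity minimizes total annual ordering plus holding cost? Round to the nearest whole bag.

H = i·C = 0.37 × $252 = $93.2400 per bag-year
EOQ = √(2DS/H) = √(2 × 3,100 × 190 / 93.24)
    = √(12,634.06) ≈ 112.40

112 bags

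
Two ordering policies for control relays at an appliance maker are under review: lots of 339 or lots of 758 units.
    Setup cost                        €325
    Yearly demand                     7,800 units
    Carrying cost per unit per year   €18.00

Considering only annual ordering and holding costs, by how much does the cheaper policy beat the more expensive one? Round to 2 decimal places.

€362.55

For each Q, cost = (D/Q)·S + (Q/2)·H.
TC(339) = (7,800/339)×325 + (339/2)×18 = €10,528.88
TC(758) = (7,800/758)×325 + (758/2)×18 = €10,166.33
Cheaper: Q = 758.  Difference = €362.55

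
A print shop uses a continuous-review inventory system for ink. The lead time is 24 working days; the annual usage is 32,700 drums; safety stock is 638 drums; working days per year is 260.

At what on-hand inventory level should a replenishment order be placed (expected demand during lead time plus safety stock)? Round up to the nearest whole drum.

Daily demand d = 32,700 / 260 = 125.769 drums/day
Demand during lead time = 125.769 × 24 = 3,018.46
Reorder point = 3,018.46 + 638 = 3,656.46 → round up

3,657 drums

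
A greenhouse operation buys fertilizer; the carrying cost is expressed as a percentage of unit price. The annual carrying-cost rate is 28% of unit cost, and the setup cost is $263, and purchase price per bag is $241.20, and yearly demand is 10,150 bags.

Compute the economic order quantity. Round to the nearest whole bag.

281 bags

H = i·C = 0.28 × $241.2 = $67.5360 per bag-year
Q* = √(2·D·S / H) = √(2·10,150·263 / 67.536) = √79,052.7 ≈ 281.16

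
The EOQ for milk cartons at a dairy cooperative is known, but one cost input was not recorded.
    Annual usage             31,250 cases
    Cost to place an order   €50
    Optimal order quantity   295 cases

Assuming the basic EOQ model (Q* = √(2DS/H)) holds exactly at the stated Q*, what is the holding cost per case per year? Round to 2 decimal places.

EOQ relation: Q² = 2DS/H, so rearrange for the unknown.
H = 2DS / Q² = 2 × 31,250 × 50 / 295² = 35.9092

€35.91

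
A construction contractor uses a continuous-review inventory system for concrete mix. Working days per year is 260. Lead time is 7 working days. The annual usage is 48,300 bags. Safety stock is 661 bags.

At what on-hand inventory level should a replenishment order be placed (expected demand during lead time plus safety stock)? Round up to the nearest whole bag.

Daily demand d = 48,300 / 260 = 185.769 bags/day
Demand during lead time = 185.769 × 7 = 1,300.38
Reorder point = 1,300.38 + 661 = 1,961.38 → round up

1,962 bags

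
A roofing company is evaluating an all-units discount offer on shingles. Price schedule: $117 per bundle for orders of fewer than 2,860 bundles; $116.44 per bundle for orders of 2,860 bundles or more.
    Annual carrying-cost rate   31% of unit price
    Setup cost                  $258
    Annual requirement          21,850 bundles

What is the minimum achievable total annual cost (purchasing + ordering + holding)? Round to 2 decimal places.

H₁ = 31%×$117 = $36.2700;  H₂ = 31%×$116.44 = $36.0964
EOQ₁ = √(2×21,850×258/36.2700) = 557.54  (< 2,860, feasible at tier 1)
EOQ₂ = √(2×21,850×258/36.0964) = 558.88  (< 2,860 → use Q = 2,860 at tier-2 price)
TC(tier 1 (EOQ₁), Q≈557.5) = $2,576,672.01
TC(tier 2, Q≈2,860.0) = $2,597,802.94
Minimum at tier 1 (EOQ₁): $2,576,672.01

$2,576,672.01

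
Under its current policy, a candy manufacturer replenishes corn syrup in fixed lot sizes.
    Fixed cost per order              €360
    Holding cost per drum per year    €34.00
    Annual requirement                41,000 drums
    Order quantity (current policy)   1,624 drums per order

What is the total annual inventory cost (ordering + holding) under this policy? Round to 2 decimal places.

€36,696.67

Annual ordering cost = (D/Q)·S = (41,000/1,624) × 360 = €9,088.67
Annual holding cost  = (Q/2)·H = (1,624/2) × 34 = €27,608.00
Total = €9,088.67 + €27,608.00 = €36,696.67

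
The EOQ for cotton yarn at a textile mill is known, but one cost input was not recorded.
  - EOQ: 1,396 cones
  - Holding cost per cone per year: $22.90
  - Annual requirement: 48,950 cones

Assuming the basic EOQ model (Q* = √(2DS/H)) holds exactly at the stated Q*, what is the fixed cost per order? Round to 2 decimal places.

$455.85

Since Q* = (2DS/H)^½, squaring gives Q*²·H = 2DS.
S = Q²H / (2D) = 1,396² × 22.9 / (2 × 48,950) = 455.8518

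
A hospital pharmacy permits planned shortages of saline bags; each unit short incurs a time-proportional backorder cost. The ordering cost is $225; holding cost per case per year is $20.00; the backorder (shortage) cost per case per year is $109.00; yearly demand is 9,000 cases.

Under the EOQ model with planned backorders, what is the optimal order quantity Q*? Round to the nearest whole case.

490 cases

Basic EOQ = √(2·9,000·225/20) = 450.000
Backorder adjustment √((H+b)/b) = √((20+109)/109) = 1.0879
Q* = 450.000 × 1.0879 ≈ 489.55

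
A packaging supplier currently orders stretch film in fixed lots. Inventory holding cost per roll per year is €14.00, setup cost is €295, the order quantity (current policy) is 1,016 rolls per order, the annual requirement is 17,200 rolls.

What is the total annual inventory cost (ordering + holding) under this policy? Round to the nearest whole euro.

Annual ordering cost = (D/Q)·S = (17,200/1,016) × 295 = €4,994.09
Annual holding cost  = (Q/2)·H = (1,016/2) × 14 = €7,112.00
Total = €4,994.09 + €7,112.00 = €12,106.09

€12,106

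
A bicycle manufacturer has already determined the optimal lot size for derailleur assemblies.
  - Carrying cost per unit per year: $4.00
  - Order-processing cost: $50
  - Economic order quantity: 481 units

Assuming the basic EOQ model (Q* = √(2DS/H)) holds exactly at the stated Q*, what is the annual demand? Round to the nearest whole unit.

9,254 units per year

EOQ relation: Q² = 2DS/H, so rearrange for the unknown.
D = Q²H / (2S) = 481² × 4 / (2 × 50) = 9,254.44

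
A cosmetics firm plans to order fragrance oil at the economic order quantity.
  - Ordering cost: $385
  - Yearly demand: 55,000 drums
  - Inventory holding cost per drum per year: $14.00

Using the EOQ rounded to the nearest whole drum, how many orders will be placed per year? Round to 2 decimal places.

2DS/H = 2·55,000·385/14 = 3,025,000.00
EOQ = √3,025,000.00 ≈ 1,739.25 → Q = 1,739
Orders per year = D/Q = 55,000 / 1,739 = 31.627

31.63 orders per year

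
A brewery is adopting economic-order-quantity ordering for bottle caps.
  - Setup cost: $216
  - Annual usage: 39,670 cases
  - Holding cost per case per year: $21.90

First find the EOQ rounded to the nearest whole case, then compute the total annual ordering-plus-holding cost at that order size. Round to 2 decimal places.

Optimal lot size Q* = (2 × 39,670 × $216 / $21.9)^½ ≈ 884.61 → Q = 885 cases
Orders/yr = 39,670/885 = 44.825; ordering cost = 44.825 × $216 = $9,682.17
Average inventory = 885/2 = 442.5; holding cost = 442.5 × $21.9 = $9,690.75
Total = $9,682.17 + $9,690.75 = $19,372.92

$19,372.92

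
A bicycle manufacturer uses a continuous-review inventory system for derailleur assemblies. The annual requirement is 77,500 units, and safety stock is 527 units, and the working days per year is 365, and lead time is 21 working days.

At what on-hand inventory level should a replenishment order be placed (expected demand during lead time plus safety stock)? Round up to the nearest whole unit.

Daily demand d = 77,500 / 365 = 212.329 units/day
Demand during lead time = 212.329 × 21 = 4,458.90
Reorder point = 4,458.90 + 527 = 4,985.90 → round up

4,986 units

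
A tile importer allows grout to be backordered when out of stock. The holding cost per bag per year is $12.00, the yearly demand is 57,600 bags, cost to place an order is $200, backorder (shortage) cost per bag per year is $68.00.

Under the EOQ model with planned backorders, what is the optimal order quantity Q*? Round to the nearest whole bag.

1,503 bags

Q* = √(2DS/H) · √((H + b)/b)
   = √(2 × 57,600 × 200 / 12) · √((12 + 68) / 68)
   = 1,385.641 × 1.0847 ≈ 1,502.94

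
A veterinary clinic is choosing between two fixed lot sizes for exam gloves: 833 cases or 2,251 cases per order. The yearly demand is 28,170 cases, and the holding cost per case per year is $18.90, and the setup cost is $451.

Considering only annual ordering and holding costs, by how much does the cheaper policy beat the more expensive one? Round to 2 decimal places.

TC(Q) = (D/Q)S + (Q/2)H
TC(833) = (28,170/833)×451 + (833/2)×18.9 = $23,123.55
TC(2,251) = (28,170/2,251)×451 + (2,251/2)×18.9 = $26,915.96
|ΔTC| = |$23,123.55 − $26,915.96| = $3,792.41

$3,792.41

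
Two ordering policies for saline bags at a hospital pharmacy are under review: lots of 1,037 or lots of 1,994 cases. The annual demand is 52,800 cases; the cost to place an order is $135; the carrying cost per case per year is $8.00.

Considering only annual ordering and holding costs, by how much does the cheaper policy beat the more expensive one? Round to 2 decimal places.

$529.05

TC(Q) = (D/Q)S + (Q/2)H
TC(1,037) = (52,800/1,037)×135 + (1,037/2)×8 = $11,021.67
TC(1,994) = (52,800/1,994)×135 + (1,994/2)×8 = $11,550.72
Cheaper: Q = 1,037.  Difference = $529.05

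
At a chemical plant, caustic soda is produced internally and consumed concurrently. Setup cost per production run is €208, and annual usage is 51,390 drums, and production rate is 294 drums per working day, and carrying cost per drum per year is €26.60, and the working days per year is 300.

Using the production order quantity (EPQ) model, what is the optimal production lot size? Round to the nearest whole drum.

1,388 drums

Daily demand d = 51,390/300 = 171.300; p = 294; 1 − d/p = 0.41735
EPQ = √(2DS / (H(1 − d/p)))
    = √(2 × 51,390 × 208 / (26.6 × 0.41735)) ≈ 1,387.70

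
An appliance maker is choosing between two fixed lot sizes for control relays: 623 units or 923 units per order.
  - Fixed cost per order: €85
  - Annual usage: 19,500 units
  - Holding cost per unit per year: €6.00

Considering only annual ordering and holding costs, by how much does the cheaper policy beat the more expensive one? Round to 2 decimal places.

Annual cost at Q: ordering D·S/Q plus holding Q·H/2.
TC(623) = (19,500/623)×85 + (623/2)×6 = €4,529.51
TC(923) = (19,500/923)×85 + (923/2)×6 = €4,564.77
Cheaper: Q = 623.  Difference = €35.26

€35.26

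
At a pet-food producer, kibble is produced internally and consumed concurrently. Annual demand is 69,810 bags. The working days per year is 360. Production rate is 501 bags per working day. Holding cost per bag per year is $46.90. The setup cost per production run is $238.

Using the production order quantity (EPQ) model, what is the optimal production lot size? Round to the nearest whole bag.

d = 69,810/360 = 193.9167 bags/day;  effective holding cost H(1 − d/p) = 46.9·(1 − 193.9167/501) = 28.74692
Q* = √(2DS / H_eff) = √(2·69,810·238 / 28.74692) ≈ 1,075.14

1,075 bags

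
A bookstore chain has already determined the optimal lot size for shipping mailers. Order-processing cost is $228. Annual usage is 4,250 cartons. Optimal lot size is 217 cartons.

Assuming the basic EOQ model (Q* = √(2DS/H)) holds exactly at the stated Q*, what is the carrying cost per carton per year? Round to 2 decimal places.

EOQ relation: Q² = 2DS/H, so rearrange for the unknown.
H = 2DS / Q² = 2 × 4,250 × 228 / 217² = 41.1561

$41.16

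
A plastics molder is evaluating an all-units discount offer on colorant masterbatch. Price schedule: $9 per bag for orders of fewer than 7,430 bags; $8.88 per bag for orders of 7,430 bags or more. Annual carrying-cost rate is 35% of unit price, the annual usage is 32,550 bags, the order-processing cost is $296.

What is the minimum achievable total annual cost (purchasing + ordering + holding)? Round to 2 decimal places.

H₁ = 35%×$9 = $3.1500;  H₂ = 35%×$8.88 = $3.1080
EOQ₁ = √(2×32,550×296/3.1500) = 2,473.32  (< 7,430, feasible at tier 1)
EOQ₂ = √(2×32,550×296/3.1080) = 2,489.98  (< 7,430 → use Q = 7,430 at tier-2 price)
TC(tier 1 (EOQ₁), Q≈2,473.3) = $300,740.97
TC(tier 2, Q≈7,430.0) = $301,886.96
Minimum at tier 1 (EOQ₁): $300,740.97

$300,740.97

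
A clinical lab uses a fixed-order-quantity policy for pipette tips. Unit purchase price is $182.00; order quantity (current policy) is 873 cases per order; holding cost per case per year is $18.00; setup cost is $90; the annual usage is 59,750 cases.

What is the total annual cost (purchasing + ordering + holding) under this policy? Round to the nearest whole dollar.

Orders/yr = 59,750/873 = 68.442; ordering cost = 68.442 × $90 = $6,159.79
Average inventory = 873/2 = 436.5; holding cost = 436.5 × $18 = $7,857.00
Purchase cost = D·C = 59,750 × 182 = $10,874,500.00
Total = $6,159.79 + $7,857.00 + $10,874,500.00 = $10,888,516.79

$10,888,517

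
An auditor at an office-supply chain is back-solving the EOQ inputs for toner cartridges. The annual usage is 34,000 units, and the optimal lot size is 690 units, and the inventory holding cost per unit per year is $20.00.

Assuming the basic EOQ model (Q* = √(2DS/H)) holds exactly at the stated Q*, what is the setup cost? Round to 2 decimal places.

$140.03

EOQ relation: Q² = 2DS/H, so rearrange for the unknown.
S = Q²H / (2D) = 690² × 20 / (2 × 34,000) = 140.0294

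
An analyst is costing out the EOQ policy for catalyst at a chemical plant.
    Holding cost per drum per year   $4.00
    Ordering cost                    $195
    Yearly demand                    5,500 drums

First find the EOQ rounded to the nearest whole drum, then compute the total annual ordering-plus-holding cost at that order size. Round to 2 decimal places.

Q* = √(2·D·S / H) = √(2·5,500·195 / 4) = √536,250.0 ≈ 732.29 → Q = 732 drums
Ordering: D/Q × S = 5,500/732 × $195 = $1,465.16
Holding:  Q/2 × H = 732/2 × $4 = $1,464.00
Total = $1,465.16 + $1,464.00 = $2,929.16

$2,929.16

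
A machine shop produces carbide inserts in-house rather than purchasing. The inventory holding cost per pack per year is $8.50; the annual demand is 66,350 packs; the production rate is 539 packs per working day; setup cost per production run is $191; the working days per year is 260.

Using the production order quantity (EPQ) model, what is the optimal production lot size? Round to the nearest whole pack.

d = 66,350/260 = 255.1923 packs/day;  effective holding cost H(1 − d/p) = 8.5·(1 − 255.1923/539) = 4.47563
Q* = √(2DS / H_eff) = √(2·66,350·191 / 4.47563) ≈ 2,379.72

2,380 packs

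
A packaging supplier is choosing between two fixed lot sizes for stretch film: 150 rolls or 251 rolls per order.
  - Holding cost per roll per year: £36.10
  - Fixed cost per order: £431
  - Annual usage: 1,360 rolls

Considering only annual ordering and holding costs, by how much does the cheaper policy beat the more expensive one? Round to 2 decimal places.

£250.62

For each Q, cost = (D/Q)·S + (Q/2)·H.
TC(150) = (1,360/150)×431 + (150/2)×36.1 = £6,615.23
TC(251) = (1,360/251)×431 + (251/2)×36.1 = £6,865.85
|ΔTC| = |£6,615.23 − £6,865.85| = £250.62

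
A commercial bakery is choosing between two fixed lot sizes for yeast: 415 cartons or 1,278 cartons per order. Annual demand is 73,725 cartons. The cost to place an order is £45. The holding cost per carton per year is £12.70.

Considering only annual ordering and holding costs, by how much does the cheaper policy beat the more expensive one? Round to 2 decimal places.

£81.72

TC(Q) = (D/Q)S + (Q/2)H
TC(415) = (73,725/415)×45 + (415/2)×12.7 = £10,629.53
TC(1,278) = (73,725/1,278)×45 + (1,278/2)×12.7 = £10,711.25
Cheaper: Q = 415.  Difference = £81.72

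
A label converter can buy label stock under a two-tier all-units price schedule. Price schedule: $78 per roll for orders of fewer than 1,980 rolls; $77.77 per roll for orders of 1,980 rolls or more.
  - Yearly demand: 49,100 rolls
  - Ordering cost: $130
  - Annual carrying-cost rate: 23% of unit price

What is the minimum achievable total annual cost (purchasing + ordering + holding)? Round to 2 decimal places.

H₁ = 23%×$78 = $17.9400;  H₂ = 23%×$77.77 = $17.8871
EOQ₁ = √(2×49,100×130/17.9400) = 843.56  (< 1,980, feasible at tier 1)
EOQ₂ = √(2×49,100×130/17.8871) = 844.81  (< 1,980 → use Q = 1,980 at tier-2 price)
TC(tier 1 (EOQ₁), Q≈843.6) = $3,844,933.47
TC(tier 2, Q≈1,980.0) = $3,839,438.97
Minimum at tier 2: $3,839,438.97

$3,839,438.97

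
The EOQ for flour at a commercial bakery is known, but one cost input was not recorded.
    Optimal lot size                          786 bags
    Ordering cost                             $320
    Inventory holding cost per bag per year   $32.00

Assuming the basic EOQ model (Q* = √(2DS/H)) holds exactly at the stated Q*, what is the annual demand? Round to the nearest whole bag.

Since Q* = (2DS/H)^½, squaring gives Q*²·H = 2DS.
D = Q²H / (2S) = 786² × 32 / (2 × 320) = 30,889.80

30,890 bags per year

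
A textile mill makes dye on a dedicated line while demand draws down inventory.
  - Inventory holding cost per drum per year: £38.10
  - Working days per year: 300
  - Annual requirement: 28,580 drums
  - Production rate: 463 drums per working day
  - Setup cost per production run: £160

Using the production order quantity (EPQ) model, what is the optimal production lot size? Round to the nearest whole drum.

550 drums

Daily demand d = 28,580/300 = 95.267; p = 463; 1 − d/p = 0.79424
EPQ = √(2DS / (H(1 − d/p)))
    = √(2 × 28,580 × 160 / (38.1 × 0.79424)) ≈ 549.75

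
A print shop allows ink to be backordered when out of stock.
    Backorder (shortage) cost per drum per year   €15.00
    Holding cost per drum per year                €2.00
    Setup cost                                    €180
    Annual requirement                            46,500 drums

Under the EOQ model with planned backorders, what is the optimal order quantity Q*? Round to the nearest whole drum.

Q* = √(2DS/H) · √((H + b)/b)
   = √(2 × 46,500 × 180 / 2) · √((2 + 15) / 15)
   = 2,893.095 × 1.0646 ≈ 3,079.94

3,080 drums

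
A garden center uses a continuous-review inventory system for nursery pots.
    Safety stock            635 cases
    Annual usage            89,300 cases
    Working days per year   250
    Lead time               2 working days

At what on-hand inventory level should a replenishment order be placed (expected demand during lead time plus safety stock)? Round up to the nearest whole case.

Daily demand d = 89,300 / 250 = 357.200 cases/day
Demand during lead time = 357.200 × 2 = 714.40
Reorder point = 714.40 + 635 = 1,349.40 → round up

1,350 cases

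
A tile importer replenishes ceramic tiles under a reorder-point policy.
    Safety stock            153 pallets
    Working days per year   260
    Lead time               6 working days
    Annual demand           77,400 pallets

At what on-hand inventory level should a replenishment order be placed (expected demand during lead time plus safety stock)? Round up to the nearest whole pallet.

Daily demand d = 77,400 / 260 = 297.692 pallets/day
Demand during lead time = 297.692 × 6 = 1,786.15
Reorder point = 1,786.15 + 153 = 1,939.15 → round up

1,940 pallets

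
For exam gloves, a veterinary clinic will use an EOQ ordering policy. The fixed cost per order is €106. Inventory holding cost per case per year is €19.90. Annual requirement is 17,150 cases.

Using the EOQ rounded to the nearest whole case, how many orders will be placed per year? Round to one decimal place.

40.2 orders per year

EOQ = √(2DS/H) = √(2 × 17,150 × 106 / 19.9)
    = √(182,703.52) ≈ 427.44 → Q = 427
N = D/Q = 17,150/427 ≈ 40.164 orders/yr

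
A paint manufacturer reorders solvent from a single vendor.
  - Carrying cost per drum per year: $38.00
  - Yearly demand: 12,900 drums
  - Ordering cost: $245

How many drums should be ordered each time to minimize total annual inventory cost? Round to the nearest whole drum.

Q* = √(2·D·S / H) = √(2·12,900·245 / 38) = √166,342.1 ≈ 407.85

408 drums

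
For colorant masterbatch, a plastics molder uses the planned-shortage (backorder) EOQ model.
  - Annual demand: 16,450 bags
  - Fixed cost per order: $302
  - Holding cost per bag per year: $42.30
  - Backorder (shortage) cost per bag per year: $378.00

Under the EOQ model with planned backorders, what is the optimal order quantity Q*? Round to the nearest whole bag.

Q* = √(2DS/H) · √((H + b)/b)
   = √(2 × 16,450 × 302 / 42.3) · √((42.3 + 378) / 378)
   = 484.653 × 1.0545 ≈ 511.05

511 bags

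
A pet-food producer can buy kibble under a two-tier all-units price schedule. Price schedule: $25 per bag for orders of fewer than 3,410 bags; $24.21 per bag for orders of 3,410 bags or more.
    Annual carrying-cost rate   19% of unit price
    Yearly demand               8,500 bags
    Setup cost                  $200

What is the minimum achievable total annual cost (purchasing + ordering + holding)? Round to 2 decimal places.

$214,126.36

H₁ = 19%×$25 = $4.7500;  H₂ = 19%×$24.21 = $4.5999
EOQ₁ = √(2×8,500×200/4.7500) = 846.04  (< 3,410, feasible at tier 1)
EOQ₂ = √(2×8,500×200/4.5999) = 859.74  (< 3,410 → use Q = 3,410 at tier-2 price)
TC(tier 1 (EOQ₁), Q≈846.0) = $216,518.71
TC(tier 2, Q≈3,410.0) = $214,126.36
Minimum at tier 2: $214,126.36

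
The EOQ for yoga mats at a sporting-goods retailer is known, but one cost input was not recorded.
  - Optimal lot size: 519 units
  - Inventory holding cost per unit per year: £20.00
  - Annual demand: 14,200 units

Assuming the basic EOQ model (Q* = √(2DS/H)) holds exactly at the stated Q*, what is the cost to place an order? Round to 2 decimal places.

£189.69

From Q* = √(2DS/H) ⇒ Q*² = 2DS/H.
S = Q²H / (2D) = 519² × 20 / (2 × 14,200) = 189.6908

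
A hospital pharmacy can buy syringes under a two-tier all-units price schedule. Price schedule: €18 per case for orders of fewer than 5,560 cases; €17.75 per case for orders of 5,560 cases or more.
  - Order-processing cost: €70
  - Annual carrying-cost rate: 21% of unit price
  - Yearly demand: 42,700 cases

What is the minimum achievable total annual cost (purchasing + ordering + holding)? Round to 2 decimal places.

€768,825.04

H₁ = 21%×€18 = €3.7800;  H₂ = 21%×€17.75 = €3.7275
EOQ₁ = √(2×42,700×70/3.7800) = 1,257.57  (< 5,560, feasible at tier 1)
EOQ₂ = √(2×42,700×70/3.7275) = 1,266.39  (< 5,560 → use Q = 5,560 at tier-2 price)
TC(tier 1 (EOQ₁), Q≈1,257.6) = €773,353.61
TC(tier 2, Q≈5,560.0) = €768,825.04
Minimum at tier 2: €768,825.04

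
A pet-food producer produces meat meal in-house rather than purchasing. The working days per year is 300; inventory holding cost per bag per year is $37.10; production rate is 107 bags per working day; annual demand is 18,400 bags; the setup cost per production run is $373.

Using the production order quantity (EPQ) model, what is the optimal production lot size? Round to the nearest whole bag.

d = 18,400/300 = 61.3333 bags/day;  effective holding cost H(1 − d/p) = 37.1·(1 − 61.3333/107) = 15.83396
Q* = √(2DS / H_eff) = √(2·18,400·373 / 15.83396) ≈ 931.07

931 bags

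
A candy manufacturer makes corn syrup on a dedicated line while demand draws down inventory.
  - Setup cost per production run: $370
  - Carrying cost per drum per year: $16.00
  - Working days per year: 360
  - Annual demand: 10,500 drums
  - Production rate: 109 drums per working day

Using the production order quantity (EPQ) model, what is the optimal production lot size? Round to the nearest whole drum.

814 drums

Daily demand d = 10,500/360 = 29.167; p = 109; 1 − d/p = 0.73242
EPQ = √(2DS / (H(1 − d/p)))
    = √(2 × 10,500 × 370 / (16 × 0.73242)) ≈ 814.28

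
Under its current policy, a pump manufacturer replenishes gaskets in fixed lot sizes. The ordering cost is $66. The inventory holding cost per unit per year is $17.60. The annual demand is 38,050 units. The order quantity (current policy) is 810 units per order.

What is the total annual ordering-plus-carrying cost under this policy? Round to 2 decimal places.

Orders/yr = 38,050/810 = 46.975; ordering cost = 46.975 × $66 = $3,100.37
Average inventory = 810/2 = 405; holding cost = 405 × $17.6 = $7,128.00
Total = $3,100.37 + $7,128.00 = $10,228.37

$10,228.37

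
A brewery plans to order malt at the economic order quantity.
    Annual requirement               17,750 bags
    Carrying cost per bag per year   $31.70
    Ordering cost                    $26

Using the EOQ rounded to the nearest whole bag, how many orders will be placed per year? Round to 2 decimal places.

103.80 orders per year

Q* = √(2·D·S / H) = √(2·17,750·26 / 31.7) = √29,116.7 ≈ 170.64 → Q = 171
N = D/Q = 17,750/171 ≈ 103.801 orders/yr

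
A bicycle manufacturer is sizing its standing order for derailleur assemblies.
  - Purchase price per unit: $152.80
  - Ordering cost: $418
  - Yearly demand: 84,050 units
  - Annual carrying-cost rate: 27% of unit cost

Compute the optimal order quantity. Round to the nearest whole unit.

H = i·C = 0.27 × $152.8 = $41.2560 per unit-year
2DS/H = 2·84,050·418/41.256 = 1,703,165.60
EOQ = √1,703,165.60 ≈ 1,305.05

1,305 units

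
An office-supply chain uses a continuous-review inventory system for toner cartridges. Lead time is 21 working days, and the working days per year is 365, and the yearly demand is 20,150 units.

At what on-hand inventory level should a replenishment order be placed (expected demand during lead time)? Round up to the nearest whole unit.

1,160 units

Daily demand d = 20,150 / 365 = 55.205 units/day
Demand during lead time = 55.205 × 21 = 1,159.32
Reorder point = 1,159.32 → round up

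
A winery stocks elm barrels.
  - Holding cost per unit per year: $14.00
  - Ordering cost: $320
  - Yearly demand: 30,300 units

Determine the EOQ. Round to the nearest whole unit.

Q* = √(2·D·S / H) = √(2·30,300·320 / 14) = √1,385,142.9 ≈ 1,176.92

1,177 units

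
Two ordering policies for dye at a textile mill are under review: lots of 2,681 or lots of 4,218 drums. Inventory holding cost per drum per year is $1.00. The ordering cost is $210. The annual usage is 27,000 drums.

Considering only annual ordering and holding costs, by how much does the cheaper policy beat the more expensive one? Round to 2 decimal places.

$2.14

Annual cost at Q: ordering D·S/Q plus holding Q·H/2.
TC(2,681) = (27,000/2,681)×210 + (2,681/2)×1 = $3,455.38
TC(4,218) = (27,000/4,218)×210 + (4,218/2)×1 = $3,453.24
Cheaper: Q = 4,218.  Difference = $2.14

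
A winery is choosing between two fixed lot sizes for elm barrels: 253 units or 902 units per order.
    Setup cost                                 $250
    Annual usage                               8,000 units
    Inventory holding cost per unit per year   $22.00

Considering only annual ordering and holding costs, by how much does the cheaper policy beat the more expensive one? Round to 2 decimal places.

$1,451.16

Annual cost at Q: ordering D·S/Q plus holding Q·H/2.
TC(253) = (8,000/253)×250 + (253/2)×22 = $10,688.14
TC(902) = (8,000/902)×250 + (902/2)×22 = $12,139.29
Cheaper: Q = 253.  Difference = $1,451.16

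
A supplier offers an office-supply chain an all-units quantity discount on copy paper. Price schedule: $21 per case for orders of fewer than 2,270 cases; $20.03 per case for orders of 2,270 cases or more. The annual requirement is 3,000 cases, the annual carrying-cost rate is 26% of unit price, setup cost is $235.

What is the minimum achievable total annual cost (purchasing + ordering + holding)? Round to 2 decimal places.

H₁ = 26%×$21 = $5.4600;  H₂ = 26%×$20.03 = $5.2078
EOQ₁ = √(2×3,000×235/5.4600) = 508.17  (< 2,270, feasible at tier 1)
EOQ₂ = √(2×3,000×235/5.2078) = 520.33  (< 2,270 → use Q = 2,270 at tier-2 price)
TC(tier 1 (EOQ₁), Q≈508.2) = $65,774.64
TC(tier 2, Q≈2,270.0) = $66,311.43
Minimum at tier 1 (EOQ₁): $65,774.64

$65,774.64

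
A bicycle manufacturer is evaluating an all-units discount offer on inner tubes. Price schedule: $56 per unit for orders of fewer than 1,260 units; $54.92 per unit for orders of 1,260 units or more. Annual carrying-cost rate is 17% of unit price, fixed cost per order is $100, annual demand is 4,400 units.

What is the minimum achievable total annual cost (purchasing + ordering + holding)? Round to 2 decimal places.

H₁ = 17%×$56 = $9.5200;  H₂ = 17%×$54.92 = $9.3364
EOQ₁ = √(2×4,400×100/9.5200) = 304.03  (< 1,260, feasible at tier 1)
EOQ₂ = √(2×4,400×100/9.3364) = 307.01  (< 1,260 → use Q = 1,260 at tier-2 price)
TC(tier 1 (EOQ₁), Q≈304.0) = $249,294.41
TC(tier 2, Q≈1,260.0) = $247,879.14
Minimum at tier 2: $247,879.14

$247,879.14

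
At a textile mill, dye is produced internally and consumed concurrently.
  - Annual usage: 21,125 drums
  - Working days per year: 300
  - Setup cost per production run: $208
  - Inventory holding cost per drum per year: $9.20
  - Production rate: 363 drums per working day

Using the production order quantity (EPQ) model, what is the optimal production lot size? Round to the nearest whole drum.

Daily demand d = 21,125/300 = 70.417; p = 363; 1 − d/p = 0.80601
EPQ = √(2DS / (H(1 − d/p)))
    = √(2 × 21,125 × 208 / (9.2 × 0.80601)) ≈ 1,088.63

1,089 drums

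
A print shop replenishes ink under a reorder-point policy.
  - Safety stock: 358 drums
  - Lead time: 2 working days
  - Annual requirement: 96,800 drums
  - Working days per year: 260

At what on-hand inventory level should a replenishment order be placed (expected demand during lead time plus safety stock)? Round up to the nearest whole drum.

Daily demand d = 96,800 / 260 = 372.308 drums/day
Demand during lead time = 372.308 × 2 = 744.62
Reorder point = 744.62 + 358 = 1,102.62 → round up

1,103 drums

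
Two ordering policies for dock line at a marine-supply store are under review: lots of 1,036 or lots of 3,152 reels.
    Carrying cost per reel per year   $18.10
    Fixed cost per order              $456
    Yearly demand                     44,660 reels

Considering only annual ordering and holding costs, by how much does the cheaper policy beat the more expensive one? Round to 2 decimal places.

$5,953.47

For each Q, cost = (D/Q)·S + (Q/2)·H.
TC(1,036) = (44,660/1,036)×456 + (1,036/2)×18.1 = $29,033.10
TC(3,152) = (44,660/3,152)×456 + (3,152/2)×18.1 = $34,986.56
Lots of 1,036 are cheaper by $5,953.47.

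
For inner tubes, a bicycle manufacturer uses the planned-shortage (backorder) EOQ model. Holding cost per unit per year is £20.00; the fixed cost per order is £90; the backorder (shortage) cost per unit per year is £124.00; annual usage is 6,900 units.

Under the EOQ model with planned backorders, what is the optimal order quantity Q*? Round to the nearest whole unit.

269 units

Basic EOQ = √(2·6,900·90/20) = 249.199
Backorder adjustment √((H+b)/b) = √((20+124)/124) = 1.0776
Q* = 249.199 × 1.0776 ≈ 268.54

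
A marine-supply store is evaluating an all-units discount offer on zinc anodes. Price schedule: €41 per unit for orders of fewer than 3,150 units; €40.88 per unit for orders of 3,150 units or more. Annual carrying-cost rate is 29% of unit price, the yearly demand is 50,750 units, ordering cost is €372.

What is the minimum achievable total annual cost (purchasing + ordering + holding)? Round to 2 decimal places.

€2,099,325.27

H₁ = 29%×€41 = €11.8900;  H₂ = 29%×€40.88 = €11.8552
EOQ₁ = √(2×50,750×372/11.8900) = 1,782.02  (< 3,150, feasible at tier 1)
EOQ₂ = √(2×50,750×372/11.8552) = 1,784.64  (< 3,150 → use Q = 3,150 at tier-2 price)
TC(tier 1 (EOQ₁), Q≈1,782.0) = €2,101,938.27
TC(tier 2, Q≈3,150.0) = €2,099,325.27
Minimum at tier 2: €2,099,325.27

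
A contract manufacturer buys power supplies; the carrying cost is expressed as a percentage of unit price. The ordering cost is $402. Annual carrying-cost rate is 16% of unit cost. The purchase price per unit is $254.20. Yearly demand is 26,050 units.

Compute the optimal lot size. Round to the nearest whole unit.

718 units

Holding cost per unit per year: H = 16% × $254.2 = $40.6720
2DS/H = 2·26,050·402/40.672 = 514,953.78
EOQ = √514,953.78 ≈ 717.60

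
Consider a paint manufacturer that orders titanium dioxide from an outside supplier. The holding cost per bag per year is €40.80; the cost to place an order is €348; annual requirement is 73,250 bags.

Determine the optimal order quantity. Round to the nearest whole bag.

1,118 bags

EOQ = √(2DS/H) = √(2 × 73,250 × 348 / 40.8)
    = √(1,249,558.82) ≈ 1,117.84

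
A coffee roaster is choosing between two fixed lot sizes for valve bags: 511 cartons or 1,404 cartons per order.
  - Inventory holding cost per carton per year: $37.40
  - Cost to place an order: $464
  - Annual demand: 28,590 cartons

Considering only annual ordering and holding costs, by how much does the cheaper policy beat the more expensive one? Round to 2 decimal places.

Annual cost at Q: ordering D·S/Q plus holding Q·H/2.
TC(511) = (28,590/511)×464 + (511/2)×37.4 = $35,516.09
TC(1,404) = (28,590/1,404)×464 + (1,404/2)×37.4 = $35,703.35
Cheaper: Q = 511.  Difference = $187.26

$187.26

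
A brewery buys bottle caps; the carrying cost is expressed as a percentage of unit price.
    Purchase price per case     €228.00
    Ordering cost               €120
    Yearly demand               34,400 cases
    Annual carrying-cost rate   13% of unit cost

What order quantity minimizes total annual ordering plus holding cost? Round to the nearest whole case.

H = i·C = 0.13 × €228 = €29.6400 per case-year
2DS/H = 2·34,400·120/29.64 = 278,542.51
EOQ = √278,542.51 ≈ 527.77

528 cases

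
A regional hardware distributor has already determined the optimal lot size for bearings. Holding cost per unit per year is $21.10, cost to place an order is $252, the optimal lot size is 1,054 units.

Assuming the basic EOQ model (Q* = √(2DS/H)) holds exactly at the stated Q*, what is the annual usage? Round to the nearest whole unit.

46,509 units per year

EOQ relation: Q² = 2DS/H, so rearrange for the unknown.
D = Q²H / (2S) = 1,054² × 21.1 / (2 × 252) = 46,508.59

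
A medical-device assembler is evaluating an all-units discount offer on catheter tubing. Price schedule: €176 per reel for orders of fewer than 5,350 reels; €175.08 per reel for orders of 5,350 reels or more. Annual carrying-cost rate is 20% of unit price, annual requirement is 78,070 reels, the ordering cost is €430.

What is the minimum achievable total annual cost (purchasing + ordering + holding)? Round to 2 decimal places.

€13,768,438.19

H₁ = 20%×€176 = €35.2000;  H₂ = 20%×€175.08 = €35.0160
EOQ₁ = √(2×78,070×430/35.2000) = 1,381.08  (< 5,350, feasible at tier 1)
EOQ₂ = √(2×78,070×430/35.0160) = 1,384.71  (< 5,350 → use Q = 5,350 at tier-2 price)
TC(tier 1 (EOQ₁), Q≈1,381.1) = €13,788,934.14
TC(tier 2, Q≈5,350.0) = €13,768,438.19
Minimum at tier 2: €13,768,438.19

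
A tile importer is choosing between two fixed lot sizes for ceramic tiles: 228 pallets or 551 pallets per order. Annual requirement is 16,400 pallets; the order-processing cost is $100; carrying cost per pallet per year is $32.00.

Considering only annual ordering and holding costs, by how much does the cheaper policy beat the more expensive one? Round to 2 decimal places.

Annual cost at Q: ordering D·S/Q plus holding Q·H/2.
TC(228) = (16,400/228)×100 + (228/2)×32 = $10,840.98
TC(551) = (16,400/551)×100 + (551/2)×32 = $11,792.41
|ΔTC| = |$10,840.98 − $11,792.41| = $951.42

$951.42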